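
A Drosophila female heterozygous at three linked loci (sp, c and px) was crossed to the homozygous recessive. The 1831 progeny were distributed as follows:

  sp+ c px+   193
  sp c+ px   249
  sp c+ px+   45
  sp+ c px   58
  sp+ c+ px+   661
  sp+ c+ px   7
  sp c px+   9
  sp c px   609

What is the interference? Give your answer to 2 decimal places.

0.46

The two most frequent reciprocal classes, sp+ c+ px+ and sp c px, are the parental types, so the F1 was sp+ c+ px+ / sp c px.
The two rarest classes, sp+ c+ px and sp c px+, are the double crossovers. Comparing them with the parentals, only the px allele has switched, so px is the middle locus and the order is c – px – sp.
c–px: (442 + 16)/1831 = 0.2501; px–sp: (103 + 16)/1831 = 0.0650.
Expected DCO frequency = 0.2501 × 0.0650 ≈ 0.01626; observed = 16/1831 ≈ 0.00874.
Coefficient of coincidence = 0.00874/0.01626 ≈ 0.54; interference = 1 − 0.54 = 0.46.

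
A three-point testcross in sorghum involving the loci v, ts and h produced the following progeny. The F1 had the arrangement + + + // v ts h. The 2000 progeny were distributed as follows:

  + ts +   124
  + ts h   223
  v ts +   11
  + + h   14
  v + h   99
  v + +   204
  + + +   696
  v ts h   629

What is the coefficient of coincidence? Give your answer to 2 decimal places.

The two rarest classes, + + h and v ts +, are the double crossovers. Comparing them with the parentals, only the h allele has switched, so h is the middle locus and the order is v – h – ts.
v–h: (427 + 25)/2000 = 0.2260; h–ts: (223 + 25)/2000 = 0.1240.
Expected DCO frequency = 0.2260 × 0.1240 ≈ 0.02802; observed = 25/2000 ≈ 0.01250.
Coefficient of coincidence = 0.01250/0.02802 ≈ 0.45.

0.45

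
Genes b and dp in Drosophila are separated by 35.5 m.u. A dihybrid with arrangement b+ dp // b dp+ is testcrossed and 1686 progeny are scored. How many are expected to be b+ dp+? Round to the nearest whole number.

A map distance of 35.5 m.u. corresponds to a recombination frequency of 0.355.
The F1 is b+ dp / b dp+, so b+ dp+ is a recombinant gamete class with expected frequency r/2 = 0.355/2 = 0.1775.
Expected number = 0.1775 × 1686 = 299.26 ≈ 299.

299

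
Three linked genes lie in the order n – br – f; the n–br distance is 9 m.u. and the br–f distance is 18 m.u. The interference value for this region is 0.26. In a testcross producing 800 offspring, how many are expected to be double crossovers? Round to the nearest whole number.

10

Map distances give recombination frequencies of 0.090 and 0.180 for the two intervals.
With interference 0.26 (so coincidence = 0.74), expected double-crossover frequency = 0.090 × 0.180 × 0.74 = 0.01199.
Expected number = 0.01199 × 800 = 9.59 ≈ 10.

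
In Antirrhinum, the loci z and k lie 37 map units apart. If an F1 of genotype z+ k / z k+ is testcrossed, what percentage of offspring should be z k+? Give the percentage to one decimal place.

A map distance of 37 map units corresponds to a recombination frequency of 0.370.
The F1 is z+ k / z k+, so z k+ is a parental gamete class with expected frequency (1 − r)/2 = 0.630/2 = 0.3150.
That is 0.3150 = 31.5% of the progeny.

31.5%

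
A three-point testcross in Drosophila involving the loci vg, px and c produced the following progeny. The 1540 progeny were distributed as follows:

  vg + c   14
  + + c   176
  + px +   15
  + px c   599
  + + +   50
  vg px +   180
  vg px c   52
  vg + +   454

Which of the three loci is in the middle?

The two most frequent reciprocal classes, vg + + and + px c, are the parental types, so the F1 was vg + + / + px c.
The two rarest classes, vg + c and + px +, are the double crossovers. Comparing them with the parentals, only the c allele has switched, so c is the middle locus and the order is px – c – vg.

c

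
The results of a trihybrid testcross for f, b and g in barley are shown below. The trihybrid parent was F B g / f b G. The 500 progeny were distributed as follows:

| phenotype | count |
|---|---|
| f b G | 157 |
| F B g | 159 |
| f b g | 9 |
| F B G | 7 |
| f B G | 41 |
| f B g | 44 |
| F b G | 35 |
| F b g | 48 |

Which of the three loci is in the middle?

The two rarest classes, F B G and f b g, are the double crossovers. Comparing them with the parentals, only the g allele has switched, so g is the middle locus and the order is f – g – b.

g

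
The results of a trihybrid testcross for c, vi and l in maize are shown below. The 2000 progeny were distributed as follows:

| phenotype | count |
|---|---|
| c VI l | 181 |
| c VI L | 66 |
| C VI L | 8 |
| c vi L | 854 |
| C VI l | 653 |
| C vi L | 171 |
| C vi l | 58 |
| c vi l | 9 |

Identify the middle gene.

l

The two most frequent reciprocal classes, C VI l and c vi L, are the parental types, so the F1 was C VI l / c vi L.
The two rarest classes, C VI L and c vi l, are the double crossovers. Comparing them with the parentals, only the l allele has switched, so l is the middle locus and the order is vi – l – c.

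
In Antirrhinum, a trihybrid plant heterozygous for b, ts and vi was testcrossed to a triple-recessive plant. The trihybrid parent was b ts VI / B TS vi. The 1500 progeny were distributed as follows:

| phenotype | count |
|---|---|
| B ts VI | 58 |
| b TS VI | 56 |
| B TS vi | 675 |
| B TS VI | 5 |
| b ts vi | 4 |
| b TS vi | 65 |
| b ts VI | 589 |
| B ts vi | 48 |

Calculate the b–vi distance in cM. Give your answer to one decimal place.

The two rarest classes, b ts vi and B TS VI, are the double crossovers. Comparing them with the parentals, only the vi allele has switched, so vi is the middle locus and the order is b – vi – ts.
Crossovers in the b–vi interval produce the single-crossover classes B ts VI and b TS vi (58 + 65 = 123) plus the double crossovers (9).
RF(b–vi) = (123 + 9) / 1500 = 132/1500 = 0.0880 → 8.8 cM.

8.8 cM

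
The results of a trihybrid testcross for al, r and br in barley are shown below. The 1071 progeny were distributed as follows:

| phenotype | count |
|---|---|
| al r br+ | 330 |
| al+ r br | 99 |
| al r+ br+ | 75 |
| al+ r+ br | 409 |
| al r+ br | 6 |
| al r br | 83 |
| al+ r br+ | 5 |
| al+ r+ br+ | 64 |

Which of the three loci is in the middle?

The two most frequent reciprocal classes, al+ r+ br and al r br+, are the parental types, so the F1 was al+ r+ br / al r br+.
The two rarest classes, al r+ br and al+ r br+, are the double crossovers. Comparing them with the parentals, only the al allele has switched, so al is the middle locus and the order is br – al – r.

al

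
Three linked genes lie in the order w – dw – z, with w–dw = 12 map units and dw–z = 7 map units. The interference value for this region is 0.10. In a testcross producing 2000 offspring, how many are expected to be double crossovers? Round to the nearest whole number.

Map distances give recombination frequencies of 0.120 and 0.070 for the two intervals.
With interference 0.10 (so coincidence = 0.90), expected double-crossover frequency = 0.120 × 0.070 × 0.90 = 0.00756.
Expected number = 0.00756 × 2000 = 15.12 ≈ 15.

15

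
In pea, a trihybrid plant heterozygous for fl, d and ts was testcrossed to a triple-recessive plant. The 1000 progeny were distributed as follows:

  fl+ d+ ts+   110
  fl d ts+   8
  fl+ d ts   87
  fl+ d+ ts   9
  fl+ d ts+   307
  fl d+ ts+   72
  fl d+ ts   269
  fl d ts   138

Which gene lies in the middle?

The two most frequent reciprocal classes, fl+ d ts+ and fl d+ ts, are the parental types, so the F1 was fl+ d ts+ / fl d+ ts.
The two rarest classes, fl d ts+ and fl+ d+ ts, are the double crossovers. Comparing them with the parentals, only the fl allele has switched, so fl is the middle locus and the order is ts – fl – d.

fl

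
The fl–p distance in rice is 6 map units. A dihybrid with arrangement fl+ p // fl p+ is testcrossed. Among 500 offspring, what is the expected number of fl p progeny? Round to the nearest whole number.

15

A map distance of 6 map units corresponds to a recombination frequency of 0.060.
The F1 is fl+ p / fl p+, so fl p is a recombinant gamete class with expected frequency r/2 = 0.060/2 = 0.0300.
Expected number = 0.0300 × 500 = 15.00 ≈ 15.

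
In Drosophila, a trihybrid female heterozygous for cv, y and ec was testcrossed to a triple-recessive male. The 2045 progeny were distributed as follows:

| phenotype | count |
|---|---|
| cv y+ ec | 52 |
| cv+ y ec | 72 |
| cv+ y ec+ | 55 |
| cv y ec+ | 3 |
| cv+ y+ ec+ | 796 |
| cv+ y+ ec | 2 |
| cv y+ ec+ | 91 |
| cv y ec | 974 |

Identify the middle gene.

ec

The two most frequent reciprocal classes, cv y ec and cv+ y+ ec+, are the parental types, so the F1 was cv y ec / cv+ y+ ec+.
The two rarest classes, cv y ec+ and cv+ y+ ec, are the double crossovers. Comparing them with the parentals, only the ec allele has switched, so ec is the middle locus and the order is cv – ec – y.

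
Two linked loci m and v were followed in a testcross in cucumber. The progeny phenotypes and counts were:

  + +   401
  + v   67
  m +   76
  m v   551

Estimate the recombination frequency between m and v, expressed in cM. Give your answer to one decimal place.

The two most frequent classes, + + (401) and m v (551), are the parental types, so the F1 was + + / m v.
The recombinant classes are + v and m +: 67 + 76 = 143.
Recombination frequency = 143/1095 = 0.1306 ≈ 13.1%, i.e. 13.1 cM.

13.1 cM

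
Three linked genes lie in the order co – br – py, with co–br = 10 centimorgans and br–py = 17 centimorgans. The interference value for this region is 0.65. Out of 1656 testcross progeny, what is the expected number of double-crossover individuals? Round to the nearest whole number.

10

Map distances give recombination frequencies of 0.100 and 0.170 for the two intervals.
With interference 0.65 (so coincidence = 0.35), expected double-crossover frequency = 0.100 × 0.170 × 0.35 = 0.00595.
Expected number = 0.00595 × 1656 = 9.85 ≈ 10.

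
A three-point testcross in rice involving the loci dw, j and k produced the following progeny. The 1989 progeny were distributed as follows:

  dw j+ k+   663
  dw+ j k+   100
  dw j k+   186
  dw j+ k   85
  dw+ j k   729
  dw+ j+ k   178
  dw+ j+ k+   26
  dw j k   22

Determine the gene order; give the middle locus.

dw

The two most frequent reciprocal classes, dw j+ k+ and dw+ j k, are the parental types, so the F1 was dw j+ k+ / dw+ j k.
The two rarest classes, dw+ j+ k+ and dw j k, are the double crossovers. Comparing them with the parentals, only the dw allele has switched, so dw is the middle locus and the order is k – dw – j.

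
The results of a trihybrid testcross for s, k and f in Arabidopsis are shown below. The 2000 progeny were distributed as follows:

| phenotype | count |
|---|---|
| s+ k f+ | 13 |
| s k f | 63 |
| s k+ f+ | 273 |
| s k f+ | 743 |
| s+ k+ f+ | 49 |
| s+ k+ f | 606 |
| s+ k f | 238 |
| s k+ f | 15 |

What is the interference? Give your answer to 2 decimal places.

The two most frequent reciprocal classes, s k f+ and s+ k+ f, are the parental types, so the F1 was s k f+ / s+ k+ f.
The two rarest classes, s+ k f+ and s k+ f, are the double crossovers. Comparing them with the parentals, only the s allele has switched, so s is the middle locus and the order is f – s – k.
f–s: (112 + 28)/2000 = 0.0700; s–k: (511 + 28)/2000 = 0.2695.
Expected DCO frequency = 0.0700 × 0.2695 ≈ 0.01887; observed = 28/2000 ≈ 0.01400.
Coefficient of coincidence = 0.01400/0.01887 ≈ 0.74; interference = 1 − 0.74 = 0.26.

0.26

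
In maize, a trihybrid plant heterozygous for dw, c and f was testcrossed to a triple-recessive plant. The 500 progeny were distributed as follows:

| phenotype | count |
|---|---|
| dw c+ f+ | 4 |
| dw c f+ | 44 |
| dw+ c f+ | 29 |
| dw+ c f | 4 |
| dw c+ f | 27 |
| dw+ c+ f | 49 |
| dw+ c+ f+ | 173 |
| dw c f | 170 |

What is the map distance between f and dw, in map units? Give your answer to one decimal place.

20.2 map units

The two most frequent reciprocal classes, dw c f and dw+ c+ f+, are the parental types, so the F1 was dw c f / dw+ c+ f+.
The two rarest classes, dw+ c f and dw c+ f+, are the double crossovers. Comparing them with the parentals, only the dw allele has switched, so dw is the middle locus and the order is f – dw – c.
Crossovers in the f–dw interval produce the single-crossover classes dw c f+ and dw+ c+ f (44 + 49 = 93) plus the double crossovers (8).
RF(f–dw) = (93 + 8) / 500 = 101/500 = 0.2020 → 20.2 map units.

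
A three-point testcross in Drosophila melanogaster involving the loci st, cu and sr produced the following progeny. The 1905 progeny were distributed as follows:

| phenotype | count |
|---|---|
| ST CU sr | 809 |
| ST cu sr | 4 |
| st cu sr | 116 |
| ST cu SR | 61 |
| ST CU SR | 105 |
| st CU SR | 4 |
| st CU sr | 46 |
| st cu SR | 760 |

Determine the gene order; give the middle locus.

cu

The two most frequent reciprocal classes, ST CU sr and st cu SR, are the parental types, so the F1 was ST CU sr / st cu SR.
The two rarest classes, ST cu sr and st CU SR, are the double crossovers. Comparing them with the parentals, only the cu allele has switched, so cu is the middle locus and the order is sr – cu – st.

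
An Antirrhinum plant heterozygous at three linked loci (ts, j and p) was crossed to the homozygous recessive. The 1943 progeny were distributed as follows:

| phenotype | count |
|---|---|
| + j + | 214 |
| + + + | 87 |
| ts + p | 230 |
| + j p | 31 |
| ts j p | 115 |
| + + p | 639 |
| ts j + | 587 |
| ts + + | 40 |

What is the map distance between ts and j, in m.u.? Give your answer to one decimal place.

26.5 m.u.

The two most frequent reciprocal classes, + + p and ts j +, are the parental types, so the F1 was + + p / ts j +.
The two rarest classes, + j p and ts + +, are the double crossovers. Comparing them with the parentals, only the j allele has switched, so j is the middle locus and the order is p – j – ts.
Crossovers in the j–ts interval produce the single-crossover classes ts + p and + j + (230 + 214 = 444) plus the double crossovers (71).
RF(j–ts) = (444 + 71) / 1943 = 515/1943 = 0.2651 → 26.5 m.u.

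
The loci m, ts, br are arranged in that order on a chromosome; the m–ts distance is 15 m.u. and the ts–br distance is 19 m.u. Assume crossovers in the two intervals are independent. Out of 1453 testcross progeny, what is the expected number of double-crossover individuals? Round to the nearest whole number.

41

Map distances give recombination frequencies of 0.150 and 0.190 for the two intervals.
With no interference, expected double-crossover frequency = 0.150 × 0.190 = 0.02850.
Expected number = 0.02850 × 1453 = 41.41 ≈ 41.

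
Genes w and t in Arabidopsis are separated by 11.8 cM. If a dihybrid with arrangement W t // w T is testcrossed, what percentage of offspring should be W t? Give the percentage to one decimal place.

A map distance of 11.8 cM corresponds to a recombination frequency of 0.118.
The F1 is W t / w T, so W t is a parental gamete class with expected frequency (1 − r)/2 = 0.882/2 = 0.4410.
That is 0.4410 = 44.1% of the progeny.

44.1%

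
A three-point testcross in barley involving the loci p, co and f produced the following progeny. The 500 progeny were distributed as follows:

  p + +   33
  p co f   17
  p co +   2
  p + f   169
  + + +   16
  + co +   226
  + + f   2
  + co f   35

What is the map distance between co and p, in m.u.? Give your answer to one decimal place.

7.4 m.u.

The two most frequent reciprocal classes, + co + and p + f, are the parental types, so the F1 was + co + / p + f.
The two rarest classes, p co + and + + f, are the double crossovers. Comparing them with the parentals, only the p allele has switched, so p is the middle locus and the order is co – p – f.
Crossovers in the co–p interval produce the single-crossover classes + + + and p co f (16 + 17 = 33) plus the double crossovers (4).
RF(co–p) = (33 + 4) / 500 = 37/500 = 0.0740 → 7.4 m.u.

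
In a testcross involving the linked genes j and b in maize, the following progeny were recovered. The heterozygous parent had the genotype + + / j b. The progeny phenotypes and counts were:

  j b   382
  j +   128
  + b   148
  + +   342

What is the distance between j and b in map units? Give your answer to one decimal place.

27.6 map units

The recombinant classes are + b and j +: 148 + 128 = 276.
Recombination frequency = 276/1000 = 0.2760 ≈ 27.6%, i.e. 27.6 map units.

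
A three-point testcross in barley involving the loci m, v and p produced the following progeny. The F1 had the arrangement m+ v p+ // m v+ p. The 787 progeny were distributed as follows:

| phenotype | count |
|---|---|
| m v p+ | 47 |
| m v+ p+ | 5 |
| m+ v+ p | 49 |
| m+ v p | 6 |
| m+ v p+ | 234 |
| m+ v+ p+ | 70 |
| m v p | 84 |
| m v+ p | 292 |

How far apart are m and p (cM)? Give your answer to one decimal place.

The two rarest classes, m+ v p and m v+ p+, are the double crossovers. Comparing them with the parentals, only the p allele has switched, so p is the middle locus and the order is m – p – v.
Crossovers in the m–p interval produce the single-crossover classes m v p+ and m+ v+ p (47 + 49 = 96) plus the double crossovers (11).
RF(m–p) = (96 + 11) / 787 = 107/787 = 0.1360 → 13.6 cM.

13.6 cM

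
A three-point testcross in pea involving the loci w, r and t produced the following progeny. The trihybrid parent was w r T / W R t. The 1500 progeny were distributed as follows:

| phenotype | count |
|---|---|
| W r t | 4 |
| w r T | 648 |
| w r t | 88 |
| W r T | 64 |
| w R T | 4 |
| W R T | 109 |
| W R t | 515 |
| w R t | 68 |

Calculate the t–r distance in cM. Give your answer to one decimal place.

The two rarest classes, w R T and W r t, are the double crossovers. Comparing them with the parentals, only the r allele has switched, so r is the middle locus and the order is w – r – t.
Crossovers in the r–t interval produce the single-crossover classes w r t and W R T (88 + 109 = 197) plus the double crossovers (8).
RF(r–t) = (197 + 8) / 1500 = 205/1500 = 0.1367 → 13.7 cM.

13.7 cM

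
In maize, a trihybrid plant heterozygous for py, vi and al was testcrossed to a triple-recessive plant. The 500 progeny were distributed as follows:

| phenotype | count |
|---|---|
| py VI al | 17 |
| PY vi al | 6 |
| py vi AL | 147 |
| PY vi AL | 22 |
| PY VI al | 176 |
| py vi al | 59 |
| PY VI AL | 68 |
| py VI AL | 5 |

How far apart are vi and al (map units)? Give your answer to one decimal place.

The two most frequent reciprocal classes, PY VI al and py vi AL, are the parental types, so the F1 was PY VI al / py vi AL.
The two rarest classes, PY vi al and py VI AL, are the double crossovers. Comparing them with the parentals, only the vi allele has switched, so vi is the middle locus and the order is py – vi – al.
Crossovers in the vi–al interval produce the single-crossover classes PY VI AL and py vi al (68 + 59 = 127) plus the double crossovers (11).
RF(vi–al) = (127 + 11) / 500 = 138/500 = 0.2760 → 27.6 map units.

27.6 map units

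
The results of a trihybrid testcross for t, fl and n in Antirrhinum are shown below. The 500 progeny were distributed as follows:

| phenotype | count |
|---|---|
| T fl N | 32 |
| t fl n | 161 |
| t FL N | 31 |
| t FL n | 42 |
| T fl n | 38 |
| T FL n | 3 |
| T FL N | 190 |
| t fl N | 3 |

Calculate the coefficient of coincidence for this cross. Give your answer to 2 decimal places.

The two most frequent reciprocal classes, t fl n and T FL N, are the parental types, so the F1 was t fl n / T FL N.
The two rarest classes, t fl N and T FL n, are the double crossovers. Comparing them with the parentals, only the n allele has switched, so n is the middle locus and the order is fl – n – t.
fl–n: (74 + 6)/500 = 0.1600; n–t: (69 + 6)/500 = 0.1500.
Expected DCO frequency = 0.1600 × 0.1500 ≈ 0.02400; observed = 6/500 ≈ 0.01200.
Coefficient of coincidence = 0.01200/0.02400 ≈ 0.50.

0.50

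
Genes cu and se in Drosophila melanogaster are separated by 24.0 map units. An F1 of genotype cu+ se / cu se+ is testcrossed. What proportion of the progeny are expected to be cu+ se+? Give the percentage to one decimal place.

A map distance of 24.0 map units corresponds to a recombination frequency of 0.240.
The F1 is cu+ se / cu se+, so cu+ se+ is a recombinant gamete class with expected frequency r/2 = 0.240/2 = 0.1200.
That is 0.1200 = 12.0% of the progeny.

12.0%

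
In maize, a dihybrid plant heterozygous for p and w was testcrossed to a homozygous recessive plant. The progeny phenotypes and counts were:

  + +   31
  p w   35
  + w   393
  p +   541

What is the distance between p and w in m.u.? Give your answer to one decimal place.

6.6 m.u.

The two most frequent classes, + w (393) and p + (541), are the parental types, so the F1 was + w / p +.
The recombinant classes are + + and p w: 31 + 35 = 66.
Recombination frequency = 66/1000 = 0.0660 ≈ 6.6%, i.e. 6.6 m.u.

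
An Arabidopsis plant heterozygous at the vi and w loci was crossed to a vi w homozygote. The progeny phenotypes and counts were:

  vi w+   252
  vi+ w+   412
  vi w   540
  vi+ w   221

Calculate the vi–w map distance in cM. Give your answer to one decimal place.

The two most frequent classes, vi+ w+ (412) and vi w (540), are the parental types, so the F1 was vi+ w+ / vi w.
The recombinant classes are vi+ w and vi w+: 221 + 252 = 473.
Recombination frequency = 473/1425 = 0.3319 ≈ 33.2%, i.e. 33.2 cM.

33.2 cM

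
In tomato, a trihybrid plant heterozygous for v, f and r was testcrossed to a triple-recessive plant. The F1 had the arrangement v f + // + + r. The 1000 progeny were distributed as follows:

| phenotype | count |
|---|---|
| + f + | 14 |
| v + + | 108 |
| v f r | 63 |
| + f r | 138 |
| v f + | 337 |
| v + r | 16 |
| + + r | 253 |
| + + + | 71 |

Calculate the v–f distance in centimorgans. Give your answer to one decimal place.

27.6 centimorgans

The two rarest classes, + f + and v + r, are the double crossovers. Comparing them with the parentals, only the v allele has switched, so v is the middle locus and the order is r – v – f.
Crossovers in the v–f interval produce the single-crossover classes v + + and + f r (108 + 138 = 246) plus the double crossovers (30).
RF(v–f) = (246 + 30) / 1000 = 276/1000 = 0.2760 → 27.6 centimorgans.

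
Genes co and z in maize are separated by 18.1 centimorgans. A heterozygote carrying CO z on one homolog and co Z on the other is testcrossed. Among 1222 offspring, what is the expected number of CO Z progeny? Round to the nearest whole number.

A map distance of 18.1 centimorgans corresponds to a recombination frequency of 0.181.
The F1 is CO z / co Z, so CO Z is a recombinant gamete class with expected frequency r/2 = 0.181/2 = 0.0905.
Expected number = 0.0905 × 1222 = 110.59 ≈ 111.

111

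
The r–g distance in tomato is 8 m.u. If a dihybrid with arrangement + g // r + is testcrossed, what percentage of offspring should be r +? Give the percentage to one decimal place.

46.0%

A map distance of 8 m.u. corresponds to a recombination frequency of 0.080.
The F1 is + g / r +, so r + is a parental gamete class with expected frequency (1 − r)/2 = 0.920/2 = 0.4600.
That is 0.4600 = 46.0% of the progeny.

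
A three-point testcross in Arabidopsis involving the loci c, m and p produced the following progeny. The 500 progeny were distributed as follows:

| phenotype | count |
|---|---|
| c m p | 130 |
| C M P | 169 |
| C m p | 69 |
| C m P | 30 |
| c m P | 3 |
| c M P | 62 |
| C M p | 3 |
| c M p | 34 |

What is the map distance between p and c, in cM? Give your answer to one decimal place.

The two most frequent reciprocal classes, c m p and C M P, are the parental types, so the F1 was c m p / C M P.
The two rarest classes, c m P and C M p, are the double crossovers. Comparing them with the parentals, only the p allele has switched, so p is the middle locus and the order is c – p – m.
Crossovers in the c–p interval produce the single-crossover classes C m p and c M P (69 + 62 = 131) plus the double crossovers (6).
RF(c–p) = (131 + 6) / 500 = 137/500 = 0.2740 → 27.4 cM.

27.4 cM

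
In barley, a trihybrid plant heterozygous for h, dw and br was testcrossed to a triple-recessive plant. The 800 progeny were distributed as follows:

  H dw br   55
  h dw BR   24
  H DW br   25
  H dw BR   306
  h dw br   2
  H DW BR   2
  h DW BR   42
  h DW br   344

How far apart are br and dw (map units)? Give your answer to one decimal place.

The two most frequent reciprocal classes, H dw BR and h DW br, are the parental types, so the F1 was H dw BR / h DW br.
The two rarest classes, H DW BR and h dw br, are the double crossovers. Comparing them with the parentals, only the dw allele has switched, so dw is the middle locus and the order is br – dw – h.
Crossovers in the br–dw interval produce the single-crossover classes H dw br and h DW BR (55 + 42 = 97) plus the double crossovers (4).
RF(br–dw) = (97 + 4) / 800 = 101/800 = 0.1263 → 12.6 map units.

12.6 map units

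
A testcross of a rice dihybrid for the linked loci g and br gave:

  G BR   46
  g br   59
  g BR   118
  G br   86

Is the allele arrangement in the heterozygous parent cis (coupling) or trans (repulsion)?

trans

The two most frequent classes are G br (86) and g BR (118); these are the parental (non-recombinant) types.
So the F1 carried G br on one chromosome and g BR on the other — the recessive alleles are on opposite chromosomes (trans / repulsion).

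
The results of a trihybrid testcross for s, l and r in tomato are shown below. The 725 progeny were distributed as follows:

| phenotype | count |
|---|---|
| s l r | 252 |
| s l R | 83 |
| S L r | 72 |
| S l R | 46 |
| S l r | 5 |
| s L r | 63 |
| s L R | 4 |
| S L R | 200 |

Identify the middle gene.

s

The two most frequent reciprocal classes, s l r and S L R, are the parental types, so the F1 was s l r / S L R.
The two rarest classes, S l r and s L R, are the double crossovers. Comparing them with the parentals, only the s allele has switched, so s is the middle locus and the order is l – s – r.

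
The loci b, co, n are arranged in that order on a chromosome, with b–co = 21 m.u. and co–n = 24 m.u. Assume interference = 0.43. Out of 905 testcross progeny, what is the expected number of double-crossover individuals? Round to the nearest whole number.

26

Map distances give recombination frequencies of 0.210 and 0.240 for the two intervals.
With interference 0.43 (so coincidence = 0.57), expected double-crossover frequency = 0.210 × 0.240 × 0.57 = 0.02873.
Expected number = 0.02873 × 905 = 26.00 ≈ 26.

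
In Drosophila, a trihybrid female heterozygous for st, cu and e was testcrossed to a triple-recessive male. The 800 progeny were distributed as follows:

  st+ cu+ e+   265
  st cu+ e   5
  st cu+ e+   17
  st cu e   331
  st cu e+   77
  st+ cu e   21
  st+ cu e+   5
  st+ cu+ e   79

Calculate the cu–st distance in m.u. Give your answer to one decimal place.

6.0 m.u.

The two most frequent reciprocal classes, st+ cu+ e+ and st cu e, are the parental types, so the F1 was st+ cu+ e+ / st cu e.
The two rarest classes, st+ cu e+ and st cu+ e, are the double crossovers. Comparing them with the parentals, only the cu allele has switched, so cu is the middle locus and the order is e – cu – st.
Crossovers in the cu–st interval produce the single-crossover classes st cu+ e+ and st+ cu e (17 + 21 = 38) plus the double crossovers (10).
RF(cu–st) = (38 + 10) / 800 = 48/800 = 0.0600 → 6.0 m.u.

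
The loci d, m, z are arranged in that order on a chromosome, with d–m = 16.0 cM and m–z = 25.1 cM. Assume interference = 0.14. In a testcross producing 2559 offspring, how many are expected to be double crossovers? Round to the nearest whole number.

88

Map distances give recombination frequencies of 0.160 and 0.251 for the two intervals.
With interference 0.14 (so coincidence = 0.86), expected double-crossover frequency = 0.160 × 0.251 × 0.86 = 0.03454.
Expected number = 0.03454 × 2559 = 88.38 ≈ 88.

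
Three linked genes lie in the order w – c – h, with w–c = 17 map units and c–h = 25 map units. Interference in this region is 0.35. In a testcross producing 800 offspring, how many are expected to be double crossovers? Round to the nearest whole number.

22

Map distances give recombination frequencies of 0.170 and 0.250 for the two intervals.
With interference 0.35 (so coincidence = 0.65), expected double-crossover frequency = 0.170 × 0.250 × 0.65 = 0.02763.
Expected number = 0.02763 × 800 = 22.10 ≈ 22.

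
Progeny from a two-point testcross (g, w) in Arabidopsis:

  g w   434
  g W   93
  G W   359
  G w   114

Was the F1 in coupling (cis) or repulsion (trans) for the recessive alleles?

cis

The two most frequent classes are G W (359) and g w (434); these are the parental (non-recombinant) types.
So the F1 carried G W on one chromosome and g w on the other — the recessive alleles are on the same chromosome (cis / coupling).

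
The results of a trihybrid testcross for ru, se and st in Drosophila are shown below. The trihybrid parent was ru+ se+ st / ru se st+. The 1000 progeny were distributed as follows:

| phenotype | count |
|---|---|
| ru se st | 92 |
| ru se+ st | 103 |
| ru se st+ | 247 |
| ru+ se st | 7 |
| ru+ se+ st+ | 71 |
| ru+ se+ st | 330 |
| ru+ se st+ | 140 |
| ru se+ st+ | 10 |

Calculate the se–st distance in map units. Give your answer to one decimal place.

18.0 map units

The two rarest classes, ru+ se st and ru se+ st+, are the double crossovers. Comparing them with the parentals, only the se allele has switched, so se is the middle locus and the order is st – se – ru.
Crossovers in the st–se interval produce the single-crossover classes ru+ se+ st+ and ru se st (71 + 92 = 163) plus the double crossovers (17).
RF(st–se) = (163 + 17) / 1000 = 180/1000 = 0.1800 → 18.0 map units.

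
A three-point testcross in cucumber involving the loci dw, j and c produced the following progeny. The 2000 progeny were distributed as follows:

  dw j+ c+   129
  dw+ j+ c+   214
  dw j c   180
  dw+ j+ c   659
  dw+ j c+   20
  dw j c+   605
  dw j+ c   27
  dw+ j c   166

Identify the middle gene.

dw

The two most frequent reciprocal classes, dw+ j+ c and dw j c+, are the parental types, so the F1 was dw+ j+ c / dw j c+.
The two rarest classes, dw j+ c and dw+ j c+, are the double crossovers. Comparing them with the parentals, only the dw allele has switched, so dw is the middle locus and the order is c – dw – j.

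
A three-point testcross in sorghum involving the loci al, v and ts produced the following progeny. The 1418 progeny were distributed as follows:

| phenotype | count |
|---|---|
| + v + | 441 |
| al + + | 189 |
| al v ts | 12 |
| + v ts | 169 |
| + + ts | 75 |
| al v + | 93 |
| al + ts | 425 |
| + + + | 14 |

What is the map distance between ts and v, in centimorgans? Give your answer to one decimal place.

27.1 centimorgans

The two most frequent reciprocal classes, al + ts and + v +, are the parental types, so the F1 was al + ts / + v +.
The two rarest classes, al v ts and + + +, are the double crossovers. Comparing them with the parentals, only the v allele has switched, so v is the middle locus and the order is ts – v – al.
Crossovers in the ts–v interval produce the single-crossover classes al + + and + v ts (189 + 169 = 358) plus the double crossovers (26).
RF(ts–v) = (358 + 26) / 1418 = 384/1418 = 0.2708 → 27.1 centimorgans.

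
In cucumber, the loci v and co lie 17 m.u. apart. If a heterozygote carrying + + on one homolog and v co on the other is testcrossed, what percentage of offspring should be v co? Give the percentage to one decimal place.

41.5%

A map distance of 17 m.u. corresponds to a recombination frequency of 0.170.
The F1 is + + / v co, so v co is a parental gamete class with expected frequency (1 − r)/2 = 0.830/2 = 0.4150.
That is 0.4150 = 41.5% of the progeny.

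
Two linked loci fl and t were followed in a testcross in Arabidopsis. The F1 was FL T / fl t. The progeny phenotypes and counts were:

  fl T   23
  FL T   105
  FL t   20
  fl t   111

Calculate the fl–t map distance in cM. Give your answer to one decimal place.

The recombinant classes are FL t and fl T: 20 + 23 = 43.
Recombination frequency = 43/259 = 0.1660 ≈ 16.6%, i.e. 16.6 cM.

16.6 cM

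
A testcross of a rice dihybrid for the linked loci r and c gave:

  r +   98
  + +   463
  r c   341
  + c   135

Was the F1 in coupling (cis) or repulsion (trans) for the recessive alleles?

cis

The two most frequent classes are + + (463) and r c (341); these are the parental (non-recombinant) types.
So the F1 carried + + on one chromosome and r c on the other — the recessive alleles are on the same chromosome (cis / coupling).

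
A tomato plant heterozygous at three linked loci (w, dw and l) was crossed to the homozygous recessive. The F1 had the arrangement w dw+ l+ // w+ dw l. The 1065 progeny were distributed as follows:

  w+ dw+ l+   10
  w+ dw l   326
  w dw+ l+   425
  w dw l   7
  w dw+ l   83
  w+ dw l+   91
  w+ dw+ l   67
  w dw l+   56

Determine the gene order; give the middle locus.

w

The two rarest classes, w+ dw+ l+ and w dw l, are the double crossovers. Comparing them with the parentals, only the w allele has switched, so w is the middle locus and the order is dw – w – l.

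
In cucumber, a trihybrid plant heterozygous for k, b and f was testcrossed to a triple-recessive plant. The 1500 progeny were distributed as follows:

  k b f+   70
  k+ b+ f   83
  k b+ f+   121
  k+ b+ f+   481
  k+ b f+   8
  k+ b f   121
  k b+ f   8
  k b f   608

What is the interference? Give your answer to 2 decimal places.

The two most frequent reciprocal classes, k b f and k+ b+ f+, are the parental types, so the F1 was k b f / k+ b+ f+.
The two rarest classes, k b+ f and k+ b f+, are the double crossovers. Comparing them with the parentals, only the b allele has switched, so b is the middle locus and the order is f – b – k.
f–b: (153 + 16)/1500 = 0.1127; b–k: (242 + 16)/1500 = 0.1720.
Expected DCO frequency = 0.1127 × 0.1720 ≈ 0.01938; observed = 16/1500 ≈ 0.01067.
Coefficient of coincidence = 0.01067/0.01938 ≈ 0.55; interference = 1 − 0.55 = 0.45.

0.45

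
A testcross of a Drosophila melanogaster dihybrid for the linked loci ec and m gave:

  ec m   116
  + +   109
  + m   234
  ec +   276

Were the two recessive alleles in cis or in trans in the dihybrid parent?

The two most frequent classes are + m (234) and ec + (276); these are the parental (non-recombinant) types.
So the F1 carried + m on one chromosome and ec + on the other — the recessive alleles are on opposite chromosomes (trans / repulsion).

trans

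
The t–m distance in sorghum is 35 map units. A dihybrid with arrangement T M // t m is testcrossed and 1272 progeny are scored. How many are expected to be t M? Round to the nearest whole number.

223

A map distance of 35 map units corresponds to a recombination frequency of 0.350.
The F1 is T M / t m, so t M is a recombinant gamete class with expected frequency r/2 = 0.350/2 = 0.1750.
Expected number = 0.1750 × 1272 = 222.60 ≈ 223.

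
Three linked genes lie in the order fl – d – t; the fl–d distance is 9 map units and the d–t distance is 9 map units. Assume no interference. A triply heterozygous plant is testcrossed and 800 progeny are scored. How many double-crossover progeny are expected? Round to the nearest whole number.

Map distances give recombination frequencies of 0.090 and 0.090 for the two intervals.
With no interference, expected double-crossover frequency = 0.090 × 0.090 = 0.00810.
Expected number = 0.00810 × 800 = 6.48 ≈ 6.

6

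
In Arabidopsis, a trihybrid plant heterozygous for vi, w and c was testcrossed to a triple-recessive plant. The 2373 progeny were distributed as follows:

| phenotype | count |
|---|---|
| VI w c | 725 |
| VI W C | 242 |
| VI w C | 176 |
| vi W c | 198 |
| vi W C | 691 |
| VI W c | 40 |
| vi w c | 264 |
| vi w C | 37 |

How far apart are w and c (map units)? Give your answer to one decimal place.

19.0 map units

The two most frequent reciprocal classes, VI w c and vi W C, are the parental types, so the F1 was VI w c / vi W C.
The two rarest classes, VI W c and vi w C, are the double crossovers. Comparing them with the parentals, only the w allele has switched, so w is the middle locus and the order is vi – w – c.
Crossovers in the w–c interval produce the single-crossover classes VI w C and vi W c (176 + 198 = 374) plus the double crossovers (77).
RF(w–c) = (374 + 77) / 2373 = 451/2373 = 0.1901 → 19.0 map units.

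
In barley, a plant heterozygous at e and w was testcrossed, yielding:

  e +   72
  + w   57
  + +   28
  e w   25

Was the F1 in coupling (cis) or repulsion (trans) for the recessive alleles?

trans

The two most frequent classes are + w (57) and e + (72); these are the parental (non-recombinant) types.
So the F1 carried + w on one chromosome and e + on the other — the recessive alleles are on opposite chromosomes (trans / repulsion).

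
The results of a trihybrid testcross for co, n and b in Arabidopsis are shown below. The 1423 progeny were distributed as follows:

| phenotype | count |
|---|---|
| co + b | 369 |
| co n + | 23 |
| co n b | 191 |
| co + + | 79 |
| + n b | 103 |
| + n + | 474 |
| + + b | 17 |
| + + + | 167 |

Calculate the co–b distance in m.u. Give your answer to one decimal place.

The two most frequent reciprocal classes, + n + and co + b, are the parental types, so the F1 was + n + / co + b.
The two rarest classes, co n + and + + b, are the double crossovers. Comparing them with the parentals, only the co allele has switched, so co is the middle locus and the order is n – co – b.
Crossovers in the co–b interval produce the single-crossover classes + n b and co + + (103 + 79 = 182) plus the double crossovers (40).
RF(co–b) = (182 + 40) / 1423 = 222/1423 = 0.1560 → 15.6 m.u.

15.6 m.u.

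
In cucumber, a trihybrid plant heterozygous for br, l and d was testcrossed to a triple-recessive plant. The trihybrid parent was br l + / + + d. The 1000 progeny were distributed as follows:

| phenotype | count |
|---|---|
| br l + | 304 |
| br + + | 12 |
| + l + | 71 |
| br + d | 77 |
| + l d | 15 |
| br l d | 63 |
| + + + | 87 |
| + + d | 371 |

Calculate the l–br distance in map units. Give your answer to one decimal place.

The two rarest classes, br + + and + l d, are the double crossovers. Comparing them with the parentals, only the l allele has switched, so l is the middle locus and the order is d – l – br.
Crossovers in the l–br interval produce the single-crossover classes + l + and br + d (71 + 77 = 148) plus the double crossovers (27).
RF(l–br) = (148 + 27) / 1000 = 175/1000 = 0.1750 → 17.5 map units.

17.5 map units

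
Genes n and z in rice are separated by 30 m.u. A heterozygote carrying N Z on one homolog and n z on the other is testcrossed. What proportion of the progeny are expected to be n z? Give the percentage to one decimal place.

A map distance of 30 m.u. corresponds to a recombination frequency of 0.300.
The F1 is N Z / n z, so n z is a parental gamete class with expected frequency (1 − r)/2 = 0.700/2 = 0.3500.
That is 0.3500 = 35.0% of the progeny.

35.0%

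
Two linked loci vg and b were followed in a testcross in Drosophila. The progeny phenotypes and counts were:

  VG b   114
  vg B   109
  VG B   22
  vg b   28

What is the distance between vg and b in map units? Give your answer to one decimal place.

The two most frequent classes, VG b (114) and vg B (109), are the parental types, so the F1 was VG b / vg B.
The recombinant classes are VG B and vg b: 22 + 28 = 50.
Recombination frequency = 50/273 = 0.1832 ≈ 18.3%, i.e. 18.3 map units.

18.3 map units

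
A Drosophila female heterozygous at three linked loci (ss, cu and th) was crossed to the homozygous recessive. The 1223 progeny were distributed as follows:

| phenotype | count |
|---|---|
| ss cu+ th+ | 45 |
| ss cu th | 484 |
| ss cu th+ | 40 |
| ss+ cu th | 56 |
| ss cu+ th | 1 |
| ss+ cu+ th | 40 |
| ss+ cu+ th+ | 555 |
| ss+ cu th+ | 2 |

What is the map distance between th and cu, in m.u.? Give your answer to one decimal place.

The two most frequent reciprocal classes, ss+ cu+ th+ and ss cu th, are the parental types, so the F1 was ss+ cu+ th+ / ss cu th.
The two rarest classes, ss+ cu th+ and ss cu+ th, are the double crossovers. Comparing them with the parentals, only the cu allele has switched, so cu is the middle locus and the order is th – cu – ss.
Crossovers in the th–cu interval produce the single-crossover classes ss+ cu+ th and ss cu th+ (40 + 40 = 80) plus the double crossovers (3).
RF(th–cu) = (80 + 3) / 1223 = 83/1223 = 0.0679 → 6.8 m.u.

6.8 m.u.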